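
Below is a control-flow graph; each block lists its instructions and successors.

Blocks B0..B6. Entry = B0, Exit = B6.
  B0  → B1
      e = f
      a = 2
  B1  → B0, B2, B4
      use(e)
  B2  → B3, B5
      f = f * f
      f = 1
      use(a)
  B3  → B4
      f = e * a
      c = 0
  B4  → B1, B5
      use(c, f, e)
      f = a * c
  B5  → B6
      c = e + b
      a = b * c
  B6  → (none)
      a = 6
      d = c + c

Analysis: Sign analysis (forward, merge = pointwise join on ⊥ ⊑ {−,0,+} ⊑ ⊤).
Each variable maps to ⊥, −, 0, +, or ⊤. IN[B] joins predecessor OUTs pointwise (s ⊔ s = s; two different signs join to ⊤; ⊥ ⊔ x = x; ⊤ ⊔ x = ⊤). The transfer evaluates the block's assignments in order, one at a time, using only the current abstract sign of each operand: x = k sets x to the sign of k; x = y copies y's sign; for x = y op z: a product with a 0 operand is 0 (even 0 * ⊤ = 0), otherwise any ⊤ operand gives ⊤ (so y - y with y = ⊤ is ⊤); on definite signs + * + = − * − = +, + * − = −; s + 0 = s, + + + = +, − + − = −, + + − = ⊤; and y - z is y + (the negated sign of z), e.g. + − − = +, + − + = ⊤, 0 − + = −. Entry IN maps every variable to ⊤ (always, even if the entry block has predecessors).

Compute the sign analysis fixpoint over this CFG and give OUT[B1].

Converged values:
  B0: | IN=(all ⊤) | OUT={a:+; rest ⊤}
  B1: | IN={a:+; rest ⊤} | OUT={a:+; rest ⊤}
  B2: | IN={a:+; rest ⊤} | OUT={a:+, f:+; rest ⊤}
  B3: | IN={a:+, f:+; rest ⊤} | OUT={a:+, c:0; rest ⊤}
  B4: | IN={a:+; rest ⊤} | OUT={a:+; rest ⊤}
  B5: | IN={a:+; rest ⊤} | OUT=(all ⊤)
  B6: | IN=(all ⊤) | OUT={a:+; rest ⊤}

Merge at B1: IN[B1] = OUT[B0] ⊔ OUT[B4] = {a: +, b: ⊤, c: ⊤, d: ⊤, e: ⊤, f: ⊤}
Applying B1's transfer function to that IN value gives OUT[B1] (row B1 above).

Answer: {a: +, b: ⊤, c: ⊤, d: ⊤, e: ⊤, f: ⊤}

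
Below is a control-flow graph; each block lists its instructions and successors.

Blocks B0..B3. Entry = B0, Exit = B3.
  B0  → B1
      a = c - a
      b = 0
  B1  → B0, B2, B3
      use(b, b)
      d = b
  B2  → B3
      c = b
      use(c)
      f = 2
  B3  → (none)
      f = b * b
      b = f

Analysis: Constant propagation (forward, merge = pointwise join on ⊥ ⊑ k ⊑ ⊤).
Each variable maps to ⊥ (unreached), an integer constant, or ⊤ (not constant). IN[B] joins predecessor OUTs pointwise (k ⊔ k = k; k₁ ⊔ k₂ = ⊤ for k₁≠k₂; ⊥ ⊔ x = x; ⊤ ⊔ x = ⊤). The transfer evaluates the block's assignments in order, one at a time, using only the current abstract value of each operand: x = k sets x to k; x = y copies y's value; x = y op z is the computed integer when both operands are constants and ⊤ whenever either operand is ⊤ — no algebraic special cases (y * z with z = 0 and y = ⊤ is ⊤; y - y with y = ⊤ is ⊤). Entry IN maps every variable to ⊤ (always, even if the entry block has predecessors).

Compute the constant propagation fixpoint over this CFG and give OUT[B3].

Fixpoint table:
  B0: | IN=(all ⊤) | OUT={b:0; rest ⊤}
  B1: | IN={b:0; rest ⊤} | OUT={b:0, d:0; rest ⊤}
  B2: | IN={b:0, d:0; rest ⊤} | OUT={b:0, c:0, d:0, f:2; rest ⊤}
  B3: | IN={b:0, d:0; rest ⊤} | OUT={b:0, d:0, f:0; rest ⊤}

Merge at B3: IN[B3] = OUT[B1] ⊔ OUT[B2] = {a: ⊤, b: 0, c: ⊤, d: 0, e: ⊤, f: ⊤}
Applying B3's transfer function to that IN value gives OUT[B3] (row B3 above).

Answer: {a: ⊤, b: 0, c: ⊤, d: 0, e: ⊤, f: 0}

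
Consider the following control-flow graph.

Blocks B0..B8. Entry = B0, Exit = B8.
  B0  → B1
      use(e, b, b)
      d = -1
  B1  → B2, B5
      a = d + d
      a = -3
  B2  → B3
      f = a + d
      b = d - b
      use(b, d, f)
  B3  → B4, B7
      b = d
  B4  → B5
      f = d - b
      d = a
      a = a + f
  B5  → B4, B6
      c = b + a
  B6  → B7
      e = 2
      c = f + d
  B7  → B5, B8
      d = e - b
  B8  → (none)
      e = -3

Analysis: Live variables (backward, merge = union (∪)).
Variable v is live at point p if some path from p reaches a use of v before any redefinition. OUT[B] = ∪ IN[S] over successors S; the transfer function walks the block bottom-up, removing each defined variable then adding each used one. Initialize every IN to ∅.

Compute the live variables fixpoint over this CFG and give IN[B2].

Answer: {a, b, d, e}

Trace:
Per-block solution:
  B0: | IN={b, e, f} | OUT={b, d, e, f}
  B1: | IN={b, d, e, f} | OUT={a, b, d, e, f}
  B2: | IN={a, b, d, e} | OUT={a, d, e, f}
  B3: | IN={a, d, e, f} | OUT={a, b, d, e, f}
  B4: | IN={a, b, d} | OUT={a, b, d, f}
  B5: | IN={a, b, d, f} | OUT={a, b, d, f}
  B6: | IN={a, b, d, f} | OUT={a, b, e, f}
  B7: | IN={a, b, e, f} | OUT={a, b, d, f}
  B8: | IN={} | OUT={}

Merge at B2: OUT[B2] = IN[B3] = {a, d, e, f}
Applying B2's transfer function to that OUT value gives IN[B2] (row B2 above).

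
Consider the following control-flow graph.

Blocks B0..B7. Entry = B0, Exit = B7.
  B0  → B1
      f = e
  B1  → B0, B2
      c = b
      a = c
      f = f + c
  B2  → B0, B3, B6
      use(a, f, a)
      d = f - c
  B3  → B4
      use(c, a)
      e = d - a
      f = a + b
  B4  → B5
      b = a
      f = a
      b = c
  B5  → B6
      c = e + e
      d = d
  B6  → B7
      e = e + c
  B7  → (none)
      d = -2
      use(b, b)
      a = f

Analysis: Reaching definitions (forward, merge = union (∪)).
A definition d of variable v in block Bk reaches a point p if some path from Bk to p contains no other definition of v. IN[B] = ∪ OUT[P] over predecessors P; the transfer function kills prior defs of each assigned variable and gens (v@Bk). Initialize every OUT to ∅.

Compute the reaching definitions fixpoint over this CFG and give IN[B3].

Per-block solution:
  B0:  IN={a@B1, c@B1, d@B2, f@B1}  OUT={a@B1, c@B1, d@B2, f@B0}
  B1:  IN={a@B1, c@B1, d@B2, f@B0}  OUT={a@B1, c@B1, d@B2, f@B1}
  B2:  IN={a@B1, c@B1, d@B2, f@B1}  OUT={a@B1, c@B1, d@B2, f@B1}
  B3:  IN={a@B1, c@B1, d@B2, f@B1}  OUT={a@B1, c@B1, d@B2, e@B3, f@B3}
  B4:  IN={a@B1, c@B1, d@B2, e@B3, f@B3}  OUT={a@B1, b@B4, c@B1, d@B2, e@B3, f@B4}
  B5:  IN={a@B1, b@B4, c@B1, d@B2, e@B3, f@B4}  OUT={a@B1, b@B4, c@B5, d@B5, e@B3, f@B4}
  B6:  IN={a@B1, b@B4, c@B1, c@B5, d@B2, d@B5, e@B3, f@B1, f@B4}  OUT={a@B1, b@B4, c@B1, c@B5, d@B2, d@B5, e@B6, f@B1, f@B4}
  B7:  IN={a@B1, b@B4, c@B1, c@B5, d@B2, d@B5, e@B6, f@B1, f@B4}  OUT={a@B7, b@B4, c@B1, c@B5, d@B7, e@B6, f@B1, f@B4}

Merge at B3: IN[B3] = OUT[B2] = {a@B1, c@B1, d@B2, f@B1}

Answer: {a@B1, c@B1, d@B2, f@B1}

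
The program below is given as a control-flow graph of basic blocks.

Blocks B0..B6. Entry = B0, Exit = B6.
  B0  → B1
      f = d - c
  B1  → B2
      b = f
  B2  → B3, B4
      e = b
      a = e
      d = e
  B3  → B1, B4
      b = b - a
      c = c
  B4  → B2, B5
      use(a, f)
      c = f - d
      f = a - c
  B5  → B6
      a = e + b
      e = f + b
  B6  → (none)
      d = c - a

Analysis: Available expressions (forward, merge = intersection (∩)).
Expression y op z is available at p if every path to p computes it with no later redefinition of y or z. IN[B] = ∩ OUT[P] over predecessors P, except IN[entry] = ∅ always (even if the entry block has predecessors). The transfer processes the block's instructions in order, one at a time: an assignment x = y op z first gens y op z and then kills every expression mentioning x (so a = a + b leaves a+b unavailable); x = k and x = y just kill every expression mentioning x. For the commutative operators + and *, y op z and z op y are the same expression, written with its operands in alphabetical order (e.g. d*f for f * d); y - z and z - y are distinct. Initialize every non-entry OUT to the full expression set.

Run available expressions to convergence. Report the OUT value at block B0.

Converged values:
  B0:   IN={}   OUT={d-c}
  B1:   IN={}   OUT={}
  B2:   IN={}   OUT={}
  B3:   IN={}   OUT={}
  B4:   IN={}   OUT={a-c}
  B5:   IN={a-c}   OUT={b+f}
  B6:   IN={b+f}   OUT={b+f, c-a}

B0 is the boundary node: IN[B0] = {}
Applying B0's transfer function to that IN value gives OUT[B0] (row B0 above).

Answer: {d-c}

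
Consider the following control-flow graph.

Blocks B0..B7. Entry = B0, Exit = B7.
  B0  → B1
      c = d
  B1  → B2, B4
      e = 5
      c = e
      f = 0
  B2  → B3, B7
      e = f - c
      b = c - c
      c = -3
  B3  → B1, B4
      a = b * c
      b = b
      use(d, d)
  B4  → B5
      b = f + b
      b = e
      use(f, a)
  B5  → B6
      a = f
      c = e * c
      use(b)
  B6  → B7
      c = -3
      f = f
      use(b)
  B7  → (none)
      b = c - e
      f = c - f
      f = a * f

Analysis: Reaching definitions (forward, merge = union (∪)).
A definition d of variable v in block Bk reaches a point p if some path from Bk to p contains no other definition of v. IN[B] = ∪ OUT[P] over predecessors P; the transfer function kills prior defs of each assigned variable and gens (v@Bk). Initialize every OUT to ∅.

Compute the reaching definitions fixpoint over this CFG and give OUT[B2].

Per-block solution:
  B0: | IN={} | OUT={c@B0}
  B1: | IN={a@B3, b@B3, c@B0, c@B2, e@B2, f@B1} | OUT={a@B3, b@B3, c@B1, e@B1, f@B1}
  B2: | IN={a@B3, b@B3, c@B1, e@B1, f@B1} | OUT={a@B3, b@B2, c@B2, e@B2, f@B1}
  B3: | IN={a@B3, b@B2, c@B2, e@B2, f@B1} | OUT={a@B3, b@B3, c@B2, e@B2, f@B1}
  B4: | IN={a@B3, b@B3, c@B1, c@B2, e@B1, e@B2, f@B1} | OUT={a@B3, b@B4, c@B1, c@B2, e@B1, e@B2, f@B1}
  B5: | IN={a@B3, b@B4, c@B1, c@B2, e@B1, e@B2, f@B1} | OUT={a@B5, b@B4, c@B5, e@B1, e@B2, f@B1}
  B6: | IN={a@B5, b@B4, c@B5, e@B1, e@B2, f@B1} | OUT={a@B5, b@B4, c@B6, e@B1, e@B2, f@B6}
  B7: | IN={a@B3, a@B5, b@B2, b@B4, c@B2, c@B6, e@B1, e@B2, f@B1, f@B6} | OUT={a@B3, a@B5, b@B7, c@B2, c@B6, e@B1, e@B2, f@B7}

Merge at B2: IN[B2] = OUT[B1] = {a@B3, b@B3, c@B1, e@B1, f@B1}
Applying B2's transfer function to that IN value gives OUT[B2] (row B2 above).

Answer: {a@B3, b@B2, c@B2, e@B2, f@B1}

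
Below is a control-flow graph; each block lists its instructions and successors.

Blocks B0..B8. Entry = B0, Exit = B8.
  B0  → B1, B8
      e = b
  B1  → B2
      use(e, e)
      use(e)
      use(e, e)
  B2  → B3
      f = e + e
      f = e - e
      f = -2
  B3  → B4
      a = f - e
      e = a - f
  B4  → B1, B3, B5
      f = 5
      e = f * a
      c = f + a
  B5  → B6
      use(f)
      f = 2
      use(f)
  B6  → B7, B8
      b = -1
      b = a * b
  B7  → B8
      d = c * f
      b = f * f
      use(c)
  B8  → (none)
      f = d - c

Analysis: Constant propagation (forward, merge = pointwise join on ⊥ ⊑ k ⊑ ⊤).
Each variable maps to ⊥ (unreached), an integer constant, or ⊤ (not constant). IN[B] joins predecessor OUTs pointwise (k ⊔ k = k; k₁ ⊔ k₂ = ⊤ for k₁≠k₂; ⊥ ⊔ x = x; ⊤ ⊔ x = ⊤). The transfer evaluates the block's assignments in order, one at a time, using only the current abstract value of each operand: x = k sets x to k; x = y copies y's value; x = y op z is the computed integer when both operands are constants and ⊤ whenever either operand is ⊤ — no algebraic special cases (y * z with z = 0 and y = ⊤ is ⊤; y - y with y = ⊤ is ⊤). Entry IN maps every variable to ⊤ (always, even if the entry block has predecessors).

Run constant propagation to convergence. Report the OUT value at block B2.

Fixpoint table:
  B0: | IN=(all ⊤) | OUT=(all ⊤)
  B1: | IN=(all ⊤) | OUT=(all ⊤)
  B2: | IN=(all ⊤) | OUT={f:-2; rest ⊤}
  B3: | IN=(all ⊤) | OUT=(all ⊤)
  B4: | IN=(all ⊤) | OUT={f:5; rest ⊤}
  B5: | IN={f:5; rest ⊤} | OUT={f:2; rest ⊤}
  B6: | IN={f:2; rest ⊤} | OUT={f:2; rest ⊤}
  B7: | IN={f:2; rest ⊤} | OUT={b:4, f:2; rest ⊤}
  B8: | IN=(all ⊤) | OUT=(all ⊤)

Merge at B2: IN[B2] = OUT[B1] = {a: ⊤, b: ⊤, c: ⊤, d: ⊤, e: ⊤, f: ⊤}
Applying B2's transfer function to that IN value gives OUT[B2] (row B2 above).

Answer: {a: ⊤, b: ⊤, c: ⊤, d: ⊤, e: ⊤, f: -2}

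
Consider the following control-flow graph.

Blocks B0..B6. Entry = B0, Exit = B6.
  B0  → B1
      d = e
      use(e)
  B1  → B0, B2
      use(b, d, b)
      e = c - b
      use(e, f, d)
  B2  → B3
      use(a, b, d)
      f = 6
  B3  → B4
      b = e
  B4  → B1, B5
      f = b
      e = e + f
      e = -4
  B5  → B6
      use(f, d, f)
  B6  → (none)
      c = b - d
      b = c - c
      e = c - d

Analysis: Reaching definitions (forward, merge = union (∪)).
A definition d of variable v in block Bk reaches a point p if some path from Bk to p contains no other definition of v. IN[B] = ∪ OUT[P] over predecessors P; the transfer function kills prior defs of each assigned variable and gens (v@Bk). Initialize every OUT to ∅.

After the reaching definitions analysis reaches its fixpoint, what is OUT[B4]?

Answer: {b@B3, d@B0, e@B4, f@B4}

Working:
Per-block solution:
  B0:  IN={b@B3, d@B0, e@B1, f@B4}  OUT={b@B3, d@B0, e@B1, f@B4}
  B1:  IN={b@B3, d@B0, e@B1, e@B4, f@B4}  OUT={b@B3, d@B0, e@B1, f@B4}
  B2:  IN={b@B3, d@B0, e@B1, f@B4}  OUT={b@B3, d@B0, e@B1, f@B2}
  B3:  IN={b@B3, d@B0, e@B1, f@B2}  OUT={b@B3, d@B0, e@B1, f@B2}
  B4:  IN={b@B3, d@B0, e@B1, f@B2}  OUT={b@B3, d@B0, e@B4, f@B4}
  B5:  IN={b@B3, d@B0, e@B4, f@B4}  OUT={b@B3, d@B0, e@B4, f@B4}
  B6:  IN={b@B3, d@B0, e@B4, f@B4}  OUT={b@B6, c@B6, d@B0, e@B6, f@B4}

Merge at B4: IN[B4] = OUT[B3] = {b@B3, d@B0, e@B1, f@B2}
Applying B4's transfer function to that IN value gives OUT[B4] (row B4 above).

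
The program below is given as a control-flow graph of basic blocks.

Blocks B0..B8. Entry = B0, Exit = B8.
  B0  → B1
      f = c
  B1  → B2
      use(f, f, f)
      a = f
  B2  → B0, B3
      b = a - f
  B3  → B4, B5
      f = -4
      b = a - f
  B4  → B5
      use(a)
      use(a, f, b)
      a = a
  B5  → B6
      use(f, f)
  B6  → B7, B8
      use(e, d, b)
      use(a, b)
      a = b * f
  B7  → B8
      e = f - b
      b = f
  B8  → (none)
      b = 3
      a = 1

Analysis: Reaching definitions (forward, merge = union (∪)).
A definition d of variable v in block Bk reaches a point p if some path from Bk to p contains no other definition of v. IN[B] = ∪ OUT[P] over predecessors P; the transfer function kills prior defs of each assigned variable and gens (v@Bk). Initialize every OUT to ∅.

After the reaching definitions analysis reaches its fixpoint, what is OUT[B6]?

Answer: {a@B6, b@B3, f@B3}

Trace:
Fixpoint table:
  B0:   IN={a@B1, b@B2, f@B0}   OUT={a@B1, b@B2, f@B0}
  B1:   IN={a@B1, b@B2, f@B0}   OUT={a@B1, b@B2, f@B0}
  B2:   IN={a@B1, b@B2, f@B0}   OUT={a@B1, b@B2, f@B0}
  B3:   IN={a@B1, b@B2, f@B0}   OUT={a@B1, b@B3, f@B3}
  B4:   IN={a@B1, b@B3, f@B3}   OUT={a@B4, b@B3, f@B3}
  B5:   IN={a@B1, a@B4, b@B3, f@B3}   OUT={a@B1, a@B4, b@B3, f@B3}
  B6:   IN={a@B1, a@B4, b@B3, f@B3}   OUT={a@B6, b@B3, f@B3}
  B7:   IN={a@B6, b@B3, f@B3}   OUT={a@B6, b@B7, e@B7, f@B3}
  B8:   IN={a@B6, b@B3, b@B7, e@B7, f@B3}   OUT={a@B8, b@B8, e@B7, f@B3}

Merge at B6: IN[B6] = OUT[B5] = {a@B1, a@B4, b@B3, f@B3}
Applying B6's transfer function to that IN value gives OUT[B6] (row B6 above).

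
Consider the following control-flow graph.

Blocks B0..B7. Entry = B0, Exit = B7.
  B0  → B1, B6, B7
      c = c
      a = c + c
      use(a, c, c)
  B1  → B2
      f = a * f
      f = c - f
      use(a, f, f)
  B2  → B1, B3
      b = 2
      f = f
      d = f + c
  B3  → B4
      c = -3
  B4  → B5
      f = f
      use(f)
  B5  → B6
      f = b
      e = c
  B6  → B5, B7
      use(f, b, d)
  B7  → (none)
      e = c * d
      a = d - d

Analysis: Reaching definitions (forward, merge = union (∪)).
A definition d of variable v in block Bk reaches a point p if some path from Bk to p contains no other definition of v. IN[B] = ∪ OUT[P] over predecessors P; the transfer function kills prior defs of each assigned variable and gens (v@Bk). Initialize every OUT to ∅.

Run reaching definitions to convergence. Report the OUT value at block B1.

Answer: {a@B0, b@B2, c@B0, d@B2, f@B1}

Working:
Converged values:
  B0:  IN={}  OUT={a@B0, c@B0}
  B1:  IN={a@B0, b@B2, c@B0, d@B2, f@B2}  OUT={a@B0, b@B2, c@B0, d@B2, f@B1}
  B2:  IN={a@B0, b@B2, c@B0, d@B2, f@B1}  OUT={a@B0, b@B2, c@B0, d@B2, f@B2}
  B3:  IN={a@B0, b@B2, c@B0, d@B2, f@B2}  OUT={a@B0, b@B2, c@B3, d@B2, f@B2}
  B4:  IN={a@B0, b@B2, c@B3, d@B2, f@B2}  OUT={a@B0, b@B2, c@B3, d@B2, f@B4}
  B5:  IN={a@B0, b@B2, c@B0, c@B3, d@B2, e@B5, f@B4, f@B5}  OUT={a@B0, b@B2, c@B0, c@B3, d@B2, e@B5, f@B5}
  B6:  IN={a@B0, b@B2, c@B0, c@B3, d@B2, e@B5, f@B5}  OUT={a@B0, b@B2, c@B0, c@B3, d@B2, e@B5, f@B5}
  B7:  IN={a@B0, b@B2, c@B0, c@B3, d@B2, e@B5, f@B5}  OUT={a@B7, b@B2, c@B0, c@B3, d@B2, e@B7, f@B5}

Merge at B1: IN[B1] = OUT[B0] ⊔ OUT[B2] = {a@B0, b@B2, c@B0, d@B2, f@B2}
Applying B1's transfer function to that IN value gives OUT[B1] (row B1 above).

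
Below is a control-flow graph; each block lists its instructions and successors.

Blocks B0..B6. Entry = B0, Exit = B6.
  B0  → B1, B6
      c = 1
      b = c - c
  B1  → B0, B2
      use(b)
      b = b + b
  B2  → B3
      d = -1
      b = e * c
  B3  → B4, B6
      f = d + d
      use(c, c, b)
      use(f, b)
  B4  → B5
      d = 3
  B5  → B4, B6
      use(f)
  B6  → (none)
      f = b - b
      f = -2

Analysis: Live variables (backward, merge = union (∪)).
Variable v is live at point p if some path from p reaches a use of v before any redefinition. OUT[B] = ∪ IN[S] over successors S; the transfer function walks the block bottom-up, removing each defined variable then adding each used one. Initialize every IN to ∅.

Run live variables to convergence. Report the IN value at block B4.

Converged values:
  B0:  IN={e}  OUT={b, c, e}
  B1:  IN={b, c, e}  OUT={c, e}
  B2:  IN={c, e}  OUT={b, c, d}
  B3:  IN={b, c, d}  OUT={b, f}
  B4:  IN={b, f}  OUT={b, f}
  B5:  IN={b, f}  OUT={b, f}
  B6:  IN={b}  OUT={}

Merge at B4: OUT[B4] = IN[B5] = {b, f}
Applying B4's transfer function to that OUT value gives IN[B4] (row B4 above).

Answer: {b, f}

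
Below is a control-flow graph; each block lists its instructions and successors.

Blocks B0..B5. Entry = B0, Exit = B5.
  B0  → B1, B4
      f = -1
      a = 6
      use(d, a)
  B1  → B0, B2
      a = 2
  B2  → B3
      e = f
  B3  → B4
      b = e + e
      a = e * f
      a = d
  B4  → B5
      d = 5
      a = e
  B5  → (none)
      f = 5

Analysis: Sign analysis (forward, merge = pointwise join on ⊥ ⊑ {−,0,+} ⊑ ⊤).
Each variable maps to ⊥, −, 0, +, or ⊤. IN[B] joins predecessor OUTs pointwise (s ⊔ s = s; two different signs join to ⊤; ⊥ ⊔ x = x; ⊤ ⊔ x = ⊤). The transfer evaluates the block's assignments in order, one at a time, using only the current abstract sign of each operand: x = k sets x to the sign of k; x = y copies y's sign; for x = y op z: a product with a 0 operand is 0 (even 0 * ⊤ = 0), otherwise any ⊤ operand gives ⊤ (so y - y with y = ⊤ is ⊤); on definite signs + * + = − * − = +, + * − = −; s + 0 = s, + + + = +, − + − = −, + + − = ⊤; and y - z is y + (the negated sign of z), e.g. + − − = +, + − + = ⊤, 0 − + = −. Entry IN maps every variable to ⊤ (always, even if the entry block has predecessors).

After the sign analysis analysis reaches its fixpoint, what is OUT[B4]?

Answer: {a: ⊤, b: ⊤, c: ⊤, d: +, e: ⊤, f: -}

Derivation:
Per-block solution:
  B0:  IN=(all ⊤)  OUT={a:+, f:-; rest ⊤}
  B1:  IN={a:+, f:-; rest ⊤}  OUT={a:+, f:-; rest ⊤}
  B2:  IN={a:+, f:-; rest ⊤}  OUT={a:+, e:-, f:-; rest ⊤}
  B3:  IN={a:+, e:-, f:-; rest ⊤}  OUT={b:-, e:-, f:-; rest ⊤}
  B4:  IN={f:-; rest ⊤}  OUT={d:+, f:-; rest ⊤}
  B5:  IN={d:+, f:-; rest ⊤}  OUT={d:+, f:+; rest ⊤}

Merge at B4: IN[B4] = OUT[B0] ⊔ OUT[B3] = {a: ⊤, b: ⊤, c: ⊤, d: ⊤, e: ⊤, f: -}
Applying B4's transfer function to that IN value gives OUT[B4] (row B4 above).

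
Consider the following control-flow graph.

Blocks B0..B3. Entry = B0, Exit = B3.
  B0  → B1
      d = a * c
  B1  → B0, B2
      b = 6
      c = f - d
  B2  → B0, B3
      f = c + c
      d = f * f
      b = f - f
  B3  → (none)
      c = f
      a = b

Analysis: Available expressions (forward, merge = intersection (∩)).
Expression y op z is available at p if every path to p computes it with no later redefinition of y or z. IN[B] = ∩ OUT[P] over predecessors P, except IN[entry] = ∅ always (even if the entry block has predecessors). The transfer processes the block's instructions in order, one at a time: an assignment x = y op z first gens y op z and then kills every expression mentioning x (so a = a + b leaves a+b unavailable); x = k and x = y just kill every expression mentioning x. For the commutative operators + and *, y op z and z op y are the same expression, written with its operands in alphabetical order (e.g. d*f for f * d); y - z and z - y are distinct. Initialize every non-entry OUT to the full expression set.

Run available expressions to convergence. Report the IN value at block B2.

Answer: {f-d}

Trace:
Converged values:
  B0: | IN={} | OUT={a*c}
  B1: | IN={a*c} | OUT={f-d}
  B2: | IN={f-d} | OUT={c+c, f*f, f-f}
  B3: | IN={c+c, f*f, f-f} | OUT={f*f, f-f}

Merge at B2: IN[B2] = OUT[B1] = {f-d}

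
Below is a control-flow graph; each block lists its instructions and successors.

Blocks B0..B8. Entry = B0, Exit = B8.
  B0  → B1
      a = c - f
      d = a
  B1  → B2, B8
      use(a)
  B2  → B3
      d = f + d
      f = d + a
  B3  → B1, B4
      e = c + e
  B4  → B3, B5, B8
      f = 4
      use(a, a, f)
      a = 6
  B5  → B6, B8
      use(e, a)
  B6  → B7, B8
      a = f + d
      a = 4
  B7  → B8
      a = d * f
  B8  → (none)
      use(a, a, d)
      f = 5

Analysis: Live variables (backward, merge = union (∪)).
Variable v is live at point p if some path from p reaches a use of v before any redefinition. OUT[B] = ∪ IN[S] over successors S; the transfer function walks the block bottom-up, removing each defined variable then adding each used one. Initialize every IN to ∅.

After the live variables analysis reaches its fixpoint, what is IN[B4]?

Answer: {a, c, d, e}

Trace:
Per-block solution:
  B0:   IN={c, e, f}   OUT={a, c, d, e, f}
  B1:   IN={a, c, d, e, f}   OUT={a, c, d, e, f}
  B2:   IN={a, c, d, e, f}   OUT={a, c, d, e, f}
  B3:   IN={a, c, d, e, f}   OUT={a, c, d, e, f}
  B4:   IN={a, c, d, e}   OUT={a, c, d, e, f}
  B5:   IN={a, d, e, f}   OUT={a, d, f}
  B6:   IN={d, f}   OUT={a, d, f}
  B7:   IN={d, f}   OUT={a, d}
  B8:   IN={a, d}   OUT={}

Merge at B4: OUT[B4] = IN[B3] ⊔ IN[B5] ⊔ IN[B8] = {a, c, d, e, f}
Applying B4's transfer function to that OUT value gives IN[B4] (row B4 above).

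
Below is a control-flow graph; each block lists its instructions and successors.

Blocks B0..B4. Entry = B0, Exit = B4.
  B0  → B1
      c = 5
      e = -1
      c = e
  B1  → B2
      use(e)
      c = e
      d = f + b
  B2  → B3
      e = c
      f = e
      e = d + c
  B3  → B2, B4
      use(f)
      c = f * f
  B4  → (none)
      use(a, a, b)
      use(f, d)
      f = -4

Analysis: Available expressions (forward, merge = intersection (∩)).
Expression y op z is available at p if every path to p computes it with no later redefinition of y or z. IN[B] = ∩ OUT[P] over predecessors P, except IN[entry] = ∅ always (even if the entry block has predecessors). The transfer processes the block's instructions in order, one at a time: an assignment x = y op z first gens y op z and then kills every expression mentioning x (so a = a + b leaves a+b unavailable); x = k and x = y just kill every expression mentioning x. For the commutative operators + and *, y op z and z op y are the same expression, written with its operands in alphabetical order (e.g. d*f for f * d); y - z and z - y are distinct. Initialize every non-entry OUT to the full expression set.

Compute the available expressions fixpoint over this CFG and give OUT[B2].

Converged values:
  B0:   IN={}   OUT={}
  B1:   IN={}   OUT={b+f}
  B2:   IN={}   OUT={c+d}
  B3:   IN={c+d}   OUT={f*f}
  B4:   IN={f*f}   OUT={}

Merge at B2: IN[B2] = OUT[B1] ∩ OUT[B3] = {}
Applying B2's transfer function to that IN value gives OUT[B2] (row B2 above).

Answer: {c+d}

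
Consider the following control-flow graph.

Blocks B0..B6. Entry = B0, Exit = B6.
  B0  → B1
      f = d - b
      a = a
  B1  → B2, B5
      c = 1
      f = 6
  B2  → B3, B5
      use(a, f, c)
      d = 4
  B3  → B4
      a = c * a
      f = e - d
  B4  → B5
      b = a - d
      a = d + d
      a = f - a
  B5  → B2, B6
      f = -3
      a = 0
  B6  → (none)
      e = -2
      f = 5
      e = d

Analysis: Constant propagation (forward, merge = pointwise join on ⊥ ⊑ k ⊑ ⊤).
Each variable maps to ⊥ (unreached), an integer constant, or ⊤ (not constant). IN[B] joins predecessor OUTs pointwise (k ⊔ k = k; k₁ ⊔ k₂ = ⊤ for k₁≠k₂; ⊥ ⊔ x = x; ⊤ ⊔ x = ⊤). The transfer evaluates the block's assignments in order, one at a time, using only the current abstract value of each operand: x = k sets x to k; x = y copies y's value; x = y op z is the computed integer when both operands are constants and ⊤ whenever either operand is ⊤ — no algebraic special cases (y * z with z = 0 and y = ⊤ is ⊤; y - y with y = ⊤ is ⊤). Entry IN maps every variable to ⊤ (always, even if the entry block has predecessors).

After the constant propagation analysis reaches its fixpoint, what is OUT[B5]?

Converged values:
  B0: | IN=(all ⊤) | OUT=(all ⊤)
  B1: | IN=(all ⊤) | OUT={c:1, f:6; rest ⊤}
  B2: | IN={c:1; rest ⊤} | OUT={c:1, d:4; rest ⊤}
  B3: | IN={c:1, d:4; rest ⊤} | OUT={c:1, d:4; rest ⊤}
  B4: | IN={c:1, d:4; rest ⊤} | OUT={c:1, d:4; rest ⊤}
  B5: | IN={c:1; rest ⊤} | OUT={a:0, c:1, f:-3; rest ⊤}
  B6: | IN={a:0, c:1, f:-3; rest ⊤} | OUT={a:0, c:1, f:5; rest ⊤}

Merge at B5: IN[B5] = OUT[B1] ⊔ OUT[B2] ⊔ OUT[B4] = {a: ⊤, b: ⊤, c: 1, d: ⊤, e: ⊤, f: ⊤}
Applying B5's transfer function to that IN value gives OUT[B5] (row B5 above).

Answer: {a: 0, b: ⊤, c: 1, d: ⊤, e: ⊤, f: -3}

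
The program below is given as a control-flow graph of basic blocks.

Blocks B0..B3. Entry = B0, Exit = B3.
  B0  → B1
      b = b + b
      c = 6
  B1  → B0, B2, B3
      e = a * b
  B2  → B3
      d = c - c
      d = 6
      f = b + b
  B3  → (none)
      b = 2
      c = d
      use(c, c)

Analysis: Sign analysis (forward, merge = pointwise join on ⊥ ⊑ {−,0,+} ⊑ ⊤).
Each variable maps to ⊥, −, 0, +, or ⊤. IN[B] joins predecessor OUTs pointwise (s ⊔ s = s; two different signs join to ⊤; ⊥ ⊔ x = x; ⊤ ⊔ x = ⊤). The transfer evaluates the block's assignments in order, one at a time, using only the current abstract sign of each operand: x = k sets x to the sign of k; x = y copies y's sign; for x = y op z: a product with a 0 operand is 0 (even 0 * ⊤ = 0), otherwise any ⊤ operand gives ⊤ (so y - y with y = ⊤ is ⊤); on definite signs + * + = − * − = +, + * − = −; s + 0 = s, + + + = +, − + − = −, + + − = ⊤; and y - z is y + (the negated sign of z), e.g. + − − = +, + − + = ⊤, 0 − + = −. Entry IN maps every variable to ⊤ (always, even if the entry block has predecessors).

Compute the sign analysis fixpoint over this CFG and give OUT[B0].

Answer: {a: ⊤, b: ⊤, c: +, d: ⊤, e: ⊤, f: ⊤}

Working:
Fixpoint table:
  B0:  IN=(all ⊤)  OUT={c:+; rest ⊤}
  B1:  IN={c:+; rest ⊤}  OUT={c:+; rest ⊤}
  B2:  IN={c:+; rest ⊤}  OUT={c:+, d:+; rest ⊤}
  B3:  IN={c:+; rest ⊤}  OUT={b:+; rest ⊤}

Merge at B0 (entry node, so the boundary value (all ⊤) is joined with the incoming edge(s)): IN[B0] = (all ⊤) ⊔ OUT[B1] = {a: ⊤, b: ⊤, c: ⊤, d: ⊤, e: ⊤, f: ⊤}
Applying B0's transfer function to that IN value gives OUT[B0] (row B0 above).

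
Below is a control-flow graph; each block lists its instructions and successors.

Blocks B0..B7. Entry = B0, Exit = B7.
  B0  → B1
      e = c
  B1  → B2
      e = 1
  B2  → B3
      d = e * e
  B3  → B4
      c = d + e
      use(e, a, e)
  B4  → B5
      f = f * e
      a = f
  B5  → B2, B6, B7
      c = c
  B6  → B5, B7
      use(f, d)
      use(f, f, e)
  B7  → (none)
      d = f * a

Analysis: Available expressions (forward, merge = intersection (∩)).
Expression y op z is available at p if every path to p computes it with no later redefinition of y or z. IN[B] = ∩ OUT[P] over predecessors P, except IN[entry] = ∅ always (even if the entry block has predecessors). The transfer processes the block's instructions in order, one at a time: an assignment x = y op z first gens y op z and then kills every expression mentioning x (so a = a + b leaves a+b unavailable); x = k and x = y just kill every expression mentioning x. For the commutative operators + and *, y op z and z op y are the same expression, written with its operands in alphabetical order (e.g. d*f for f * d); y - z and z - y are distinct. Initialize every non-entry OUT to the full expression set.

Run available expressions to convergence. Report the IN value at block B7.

Answer: {d+e, e*e}

Derivation:
Fixpoint table:
  B0: | IN={} | OUT={}
  B1: | IN={} | OUT={}
  B2: | IN={} | OUT={e*e}
  B3: | IN={e*e} | OUT={d+e, e*e}
  B4: | IN={d+e, e*e} | OUT={d+e, e*e}
  B5: | IN={d+e, e*e} | OUT={d+e, e*e}
  B6: | IN={d+e, e*e} | OUT={d+e, e*e}
  B7: | IN={d+e, e*e} | OUT={a*f, e*e}

Merge at B7: IN[B7] = OUT[B5] ∩ OUT[B6] = {d+e, e*e}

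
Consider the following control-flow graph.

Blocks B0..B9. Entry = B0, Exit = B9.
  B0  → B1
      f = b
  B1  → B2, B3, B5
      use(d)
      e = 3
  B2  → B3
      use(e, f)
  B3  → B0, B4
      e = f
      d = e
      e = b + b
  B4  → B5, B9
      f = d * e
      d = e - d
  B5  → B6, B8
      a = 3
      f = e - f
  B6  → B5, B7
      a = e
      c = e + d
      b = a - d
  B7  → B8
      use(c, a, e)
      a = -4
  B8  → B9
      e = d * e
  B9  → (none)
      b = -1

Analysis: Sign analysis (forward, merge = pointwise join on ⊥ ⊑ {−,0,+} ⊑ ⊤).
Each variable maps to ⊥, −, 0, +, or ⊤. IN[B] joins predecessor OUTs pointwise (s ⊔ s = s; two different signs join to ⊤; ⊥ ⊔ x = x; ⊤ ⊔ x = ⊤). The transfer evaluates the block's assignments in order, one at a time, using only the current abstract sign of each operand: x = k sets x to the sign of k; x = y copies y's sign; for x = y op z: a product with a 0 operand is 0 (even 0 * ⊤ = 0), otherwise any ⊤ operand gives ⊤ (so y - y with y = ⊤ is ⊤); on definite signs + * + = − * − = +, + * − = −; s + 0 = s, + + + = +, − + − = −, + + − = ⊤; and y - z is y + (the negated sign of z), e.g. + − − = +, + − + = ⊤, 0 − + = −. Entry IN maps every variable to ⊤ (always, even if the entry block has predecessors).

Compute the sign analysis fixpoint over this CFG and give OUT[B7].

Answer: {a: -, b: ⊤, c: ⊤, d: ⊤, e: ⊤, f: ⊤}

Derivation:
Converged values:
  B0: | IN=(all ⊤) | OUT=(all ⊤)
  B1: | IN=(all ⊤) | OUT={e:+; rest ⊤}
  B2: | IN={e:+; rest ⊤} | OUT={e:+; rest ⊤}
  B3: | IN={e:+; rest ⊤} | OUT=(all ⊤)
  B4: | IN=(all ⊤) | OUT=(all ⊤)
  B5: | IN=(all ⊤) | OUT={a:+; rest ⊤}
  B6: | IN={a:+; rest ⊤} | OUT=(all ⊤)
  B7: | IN=(all ⊤) | OUT={a:-; rest ⊤}
  B8: | IN=(all ⊤) | OUT=(all ⊤)
  B9: | IN=(all ⊤) | OUT={b:-; rest ⊤}

Merge at B7: IN[B7] = OUT[B6] = {a: ⊤, b: ⊤, c: ⊤, d: ⊤, e: ⊤, f: ⊤}
Applying B7's transfer function to that IN value gives OUT[B7] (row B7 above).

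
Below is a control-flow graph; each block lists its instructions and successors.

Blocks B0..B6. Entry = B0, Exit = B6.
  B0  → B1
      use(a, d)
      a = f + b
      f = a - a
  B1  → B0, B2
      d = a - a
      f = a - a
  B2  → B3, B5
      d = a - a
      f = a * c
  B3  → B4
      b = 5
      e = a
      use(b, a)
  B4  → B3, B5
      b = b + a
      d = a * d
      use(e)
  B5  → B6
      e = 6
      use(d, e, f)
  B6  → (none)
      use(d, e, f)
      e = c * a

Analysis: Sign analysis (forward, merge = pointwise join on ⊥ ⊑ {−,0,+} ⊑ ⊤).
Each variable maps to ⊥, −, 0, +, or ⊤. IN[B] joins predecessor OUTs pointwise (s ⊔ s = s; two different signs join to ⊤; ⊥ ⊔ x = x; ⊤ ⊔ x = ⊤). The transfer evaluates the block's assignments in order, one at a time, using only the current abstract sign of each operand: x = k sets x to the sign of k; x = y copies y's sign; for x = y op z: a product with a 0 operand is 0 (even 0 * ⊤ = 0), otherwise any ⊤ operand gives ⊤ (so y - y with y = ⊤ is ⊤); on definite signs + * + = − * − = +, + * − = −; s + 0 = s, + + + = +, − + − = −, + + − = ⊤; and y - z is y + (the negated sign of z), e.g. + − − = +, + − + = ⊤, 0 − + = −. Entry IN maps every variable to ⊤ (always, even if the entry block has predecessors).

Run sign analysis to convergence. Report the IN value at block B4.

Converged values:
  B0: | IN=(all ⊤) | OUT=(all ⊤)
  B1: | IN=(all ⊤) | OUT=(all ⊤)
  B2: | IN=(all ⊤) | OUT=(all ⊤)
  B3: | IN=(all ⊤) | OUT={b:+; rest ⊤}
  B4: | IN={b:+; rest ⊤} | OUT=(all ⊤)
  B5: | IN=(all ⊤) | OUT={e:+; rest ⊤}
  B6: | IN={e:+; rest ⊤} | OUT=(all ⊤)

Merge at B4: IN[B4] = OUT[B3] = {a: ⊤, b: +, c: ⊤, d: ⊤, e: ⊤, f: ⊤}

Answer: {a: ⊤, b: +, c: ⊤, d: ⊤, e: ⊤, f: ⊤}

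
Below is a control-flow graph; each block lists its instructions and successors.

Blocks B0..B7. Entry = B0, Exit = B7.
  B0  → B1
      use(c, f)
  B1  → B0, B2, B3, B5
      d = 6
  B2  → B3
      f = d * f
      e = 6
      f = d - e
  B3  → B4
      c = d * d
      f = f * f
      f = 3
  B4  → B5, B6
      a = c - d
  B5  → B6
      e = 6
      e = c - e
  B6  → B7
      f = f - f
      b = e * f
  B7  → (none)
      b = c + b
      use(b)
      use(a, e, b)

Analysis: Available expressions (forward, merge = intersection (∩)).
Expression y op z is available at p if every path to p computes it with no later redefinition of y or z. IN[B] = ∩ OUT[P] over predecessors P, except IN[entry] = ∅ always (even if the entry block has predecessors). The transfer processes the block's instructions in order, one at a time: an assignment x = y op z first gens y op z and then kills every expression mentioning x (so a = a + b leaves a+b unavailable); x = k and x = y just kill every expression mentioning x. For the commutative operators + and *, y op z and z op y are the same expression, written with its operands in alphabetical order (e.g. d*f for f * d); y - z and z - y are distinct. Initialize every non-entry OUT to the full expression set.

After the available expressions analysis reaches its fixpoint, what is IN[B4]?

Fixpoint table:
  B0: | IN={} | OUT={}
  B1: | IN={} | OUT={}
  B2: | IN={} | OUT={d-e}
  B3: | IN={} | OUT={d*d}
  B4: | IN={d*d} | OUT={c-d, d*d}
  B5: | IN={} | OUT={}
  B6: | IN={} | OUT={e*f}
  B7: | IN={e*f} | OUT={e*f}

Merge at B4: IN[B4] = OUT[B3] = {d*d}

Answer: {d*d}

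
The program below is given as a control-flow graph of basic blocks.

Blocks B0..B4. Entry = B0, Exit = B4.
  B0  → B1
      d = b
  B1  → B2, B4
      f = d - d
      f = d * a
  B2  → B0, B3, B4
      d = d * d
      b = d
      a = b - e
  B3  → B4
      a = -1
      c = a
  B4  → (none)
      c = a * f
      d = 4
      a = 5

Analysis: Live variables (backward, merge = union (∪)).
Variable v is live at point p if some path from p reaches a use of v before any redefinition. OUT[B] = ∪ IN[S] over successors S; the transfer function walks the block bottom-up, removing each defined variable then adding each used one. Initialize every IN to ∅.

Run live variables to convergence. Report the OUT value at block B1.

Fixpoint table:
  B0:   IN={a, b, e}   OUT={a, d, e}
  B1:   IN={a, d, e}   OUT={a, d, e, f}
  B2:   IN={d, e, f}   OUT={a, b, e, f}
  B3:   IN={f}   OUT={a, f}
  B4:   IN={a, f}   OUT={}

Merge at B1: OUT[B1] = IN[B2] ⊔ IN[B4] = {a, d, e, f}

Answer: {a, d, e, f}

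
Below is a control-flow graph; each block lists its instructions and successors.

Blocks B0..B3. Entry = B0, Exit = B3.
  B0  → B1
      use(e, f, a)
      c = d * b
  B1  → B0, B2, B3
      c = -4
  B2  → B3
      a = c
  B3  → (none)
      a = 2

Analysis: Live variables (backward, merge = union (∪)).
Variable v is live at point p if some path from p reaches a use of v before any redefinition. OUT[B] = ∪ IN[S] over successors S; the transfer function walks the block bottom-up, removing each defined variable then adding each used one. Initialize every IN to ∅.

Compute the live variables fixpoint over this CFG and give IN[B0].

Answer: {a, b, d, e, f}

Trace:
Converged values:
  B0: | IN={a, b, d, e, f} | OUT={a, b, d, e, f}
  B1: | IN={a, b, d, e, f} | OUT={a, b, c, d, e, f}
  B2: | IN={c} | OUT={}
  B3: | IN={} | OUT={}

Merge at B0: OUT[B0] = IN[B1] = {a, b, d, e, f}
Applying B0's transfer function to that OUT value gives IN[B0] (row B0 above).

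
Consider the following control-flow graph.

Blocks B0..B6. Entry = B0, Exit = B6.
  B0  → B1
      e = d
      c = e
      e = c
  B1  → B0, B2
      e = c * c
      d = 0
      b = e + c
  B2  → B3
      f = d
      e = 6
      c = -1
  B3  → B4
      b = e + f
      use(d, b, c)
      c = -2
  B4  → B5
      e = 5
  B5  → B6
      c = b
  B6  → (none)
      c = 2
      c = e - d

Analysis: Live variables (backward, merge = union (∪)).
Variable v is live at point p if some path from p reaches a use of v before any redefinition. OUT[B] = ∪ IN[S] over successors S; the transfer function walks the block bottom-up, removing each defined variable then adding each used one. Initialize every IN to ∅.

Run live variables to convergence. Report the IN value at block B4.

Converged values:
  B0: | IN={d} | OUT={c}
  B1: | IN={c} | OUT={d}
  B2: | IN={d} | OUT={c, d, e, f}
  B3: | IN={c, d, e, f} | OUT={b, d}
  B4: | IN={b, d} | OUT={b, d, e}
  B5: | IN={b, d, e} | OUT={d, e}
  B6: | IN={d, e} | OUT={}

Merge at B4: OUT[B4] = IN[B5] = {b, d, e}
Applying B4's transfer function to that OUT value gives IN[B4] (row B4 above).

Answer: {b, d}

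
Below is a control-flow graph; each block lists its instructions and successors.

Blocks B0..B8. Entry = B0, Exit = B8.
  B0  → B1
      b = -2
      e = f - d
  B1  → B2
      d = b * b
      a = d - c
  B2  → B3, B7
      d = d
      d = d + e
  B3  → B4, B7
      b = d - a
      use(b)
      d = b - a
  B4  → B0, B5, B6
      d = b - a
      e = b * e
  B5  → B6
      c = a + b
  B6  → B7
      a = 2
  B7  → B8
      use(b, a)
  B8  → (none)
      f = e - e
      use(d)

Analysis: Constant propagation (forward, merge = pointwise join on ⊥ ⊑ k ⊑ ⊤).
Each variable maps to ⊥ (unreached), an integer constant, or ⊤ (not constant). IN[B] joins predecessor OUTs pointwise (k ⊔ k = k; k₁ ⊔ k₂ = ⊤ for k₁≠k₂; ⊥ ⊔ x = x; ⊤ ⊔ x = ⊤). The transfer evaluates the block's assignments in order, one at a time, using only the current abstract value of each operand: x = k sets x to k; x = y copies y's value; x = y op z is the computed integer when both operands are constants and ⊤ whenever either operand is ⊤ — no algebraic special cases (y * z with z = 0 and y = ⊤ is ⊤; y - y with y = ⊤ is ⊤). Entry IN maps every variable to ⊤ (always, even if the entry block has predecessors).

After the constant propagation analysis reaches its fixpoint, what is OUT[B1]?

Answer: {a: ⊤, b: -2, c: ⊤, d: 4, e: ⊤, f: ⊤}

Derivation:
Converged values:
  B0:   IN=(all ⊤)   OUT={b:-2; rest ⊤}
  B1:   IN={b:-2; rest ⊤}   OUT={b:-2, d:4; rest ⊤}
  B2:   IN={b:-2, d:4; rest ⊤}   OUT={b:-2; rest ⊤}
  B3:   IN={b:-2; rest ⊤}   OUT=(all ⊤)
  B4:   IN=(all ⊤)   OUT=(all ⊤)
  B5:   IN=(all ⊤)   OUT=(all ⊤)
  B6:   IN=(all ⊤)   OUT={a:2; rest ⊤}
  B7:   IN=(all ⊤)   OUT=(all ⊤)
  B8:   IN=(all ⊤)   OUT=(all ⊤)

Merge at B1: IN[B1] = OUT[B0] = {a: ⊤, b: -2, c: ⊤, d: ⊤, e: ⊤, f: ⊤}
Applying B1's transfer function to that IN value gives OUT[B1] (row B1 above).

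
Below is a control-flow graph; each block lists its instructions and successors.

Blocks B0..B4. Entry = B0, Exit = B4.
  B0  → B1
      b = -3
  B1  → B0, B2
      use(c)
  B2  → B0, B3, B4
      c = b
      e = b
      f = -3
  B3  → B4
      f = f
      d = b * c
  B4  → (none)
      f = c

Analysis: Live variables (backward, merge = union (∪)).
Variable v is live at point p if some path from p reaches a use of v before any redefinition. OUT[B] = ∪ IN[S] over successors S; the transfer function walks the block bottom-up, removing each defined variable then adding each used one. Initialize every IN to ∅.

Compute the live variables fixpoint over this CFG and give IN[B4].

Answer: {c}

Working:
Converged values:
  B0:  IN={c}  OUT={b, c}
  B1:  IN={b, c}  OUT={b, c}
  B2:  IN={b}  OUT={b, c, f}
  B3:  IN={b, c, f}  OUT={c}
  B4:  IN={c}  OUT={}

B4 is the boundary node: OUT[B4] = {}
Applying B4's transfer function to that OUT value gives IN[B4] (row B4 above).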